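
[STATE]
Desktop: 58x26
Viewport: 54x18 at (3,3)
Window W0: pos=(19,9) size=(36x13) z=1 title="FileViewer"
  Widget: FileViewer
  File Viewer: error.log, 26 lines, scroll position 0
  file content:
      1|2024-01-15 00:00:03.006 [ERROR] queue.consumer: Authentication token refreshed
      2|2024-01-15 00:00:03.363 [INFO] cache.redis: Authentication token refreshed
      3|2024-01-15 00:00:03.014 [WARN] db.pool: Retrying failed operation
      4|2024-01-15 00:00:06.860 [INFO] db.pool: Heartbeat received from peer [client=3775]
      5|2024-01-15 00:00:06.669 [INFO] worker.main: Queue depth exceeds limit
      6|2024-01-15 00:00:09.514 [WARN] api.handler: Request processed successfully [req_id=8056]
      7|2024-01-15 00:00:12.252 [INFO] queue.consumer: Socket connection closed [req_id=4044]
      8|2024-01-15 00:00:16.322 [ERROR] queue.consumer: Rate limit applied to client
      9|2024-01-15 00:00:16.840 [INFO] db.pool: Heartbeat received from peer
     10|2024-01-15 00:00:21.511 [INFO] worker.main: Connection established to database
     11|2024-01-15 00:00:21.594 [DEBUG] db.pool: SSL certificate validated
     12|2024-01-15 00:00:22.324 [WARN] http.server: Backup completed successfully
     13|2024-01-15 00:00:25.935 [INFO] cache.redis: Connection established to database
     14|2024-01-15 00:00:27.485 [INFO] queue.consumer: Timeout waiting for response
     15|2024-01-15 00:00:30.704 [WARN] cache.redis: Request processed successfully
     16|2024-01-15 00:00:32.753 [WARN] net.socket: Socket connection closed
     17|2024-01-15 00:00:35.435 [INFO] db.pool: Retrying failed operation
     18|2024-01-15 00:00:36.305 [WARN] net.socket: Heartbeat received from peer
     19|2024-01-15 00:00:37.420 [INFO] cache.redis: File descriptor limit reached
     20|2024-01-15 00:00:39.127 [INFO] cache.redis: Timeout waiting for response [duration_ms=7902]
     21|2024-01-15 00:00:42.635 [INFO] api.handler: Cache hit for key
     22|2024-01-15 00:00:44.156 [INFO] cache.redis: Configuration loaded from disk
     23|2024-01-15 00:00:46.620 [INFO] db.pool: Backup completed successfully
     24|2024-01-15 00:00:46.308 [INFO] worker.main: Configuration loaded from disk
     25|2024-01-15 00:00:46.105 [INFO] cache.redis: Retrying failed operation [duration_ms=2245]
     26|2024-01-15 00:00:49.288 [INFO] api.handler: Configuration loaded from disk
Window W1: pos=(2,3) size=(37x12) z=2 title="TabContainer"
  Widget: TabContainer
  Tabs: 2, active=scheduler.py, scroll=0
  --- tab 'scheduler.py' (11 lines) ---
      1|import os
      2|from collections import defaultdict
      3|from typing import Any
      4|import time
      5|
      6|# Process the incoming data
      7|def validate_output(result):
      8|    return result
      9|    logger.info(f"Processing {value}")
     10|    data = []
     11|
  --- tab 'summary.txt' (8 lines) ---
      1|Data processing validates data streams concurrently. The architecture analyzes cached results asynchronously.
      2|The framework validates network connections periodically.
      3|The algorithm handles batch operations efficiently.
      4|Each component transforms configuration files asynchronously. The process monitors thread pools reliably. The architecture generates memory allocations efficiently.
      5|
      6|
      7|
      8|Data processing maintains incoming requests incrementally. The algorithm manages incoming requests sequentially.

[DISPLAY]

━━━━━━━━━━━━━━━━━━━━━━━━━━━━━━━━━━━┓                  
 TabContainer                      ┃                  
───────────────────────────────────┨                  
[scheduler.py]│ summary.txt        ┃                  
───────────────────────────────────┃                  
import os                          ┃                  
from collections import defaultdict┃━━━━━━━━━━━━━━━┓  
from typing import Any             ┃               ┃  
import time                        ┃───────────────┨  
                                   ┃.006 [ERROR] q▲┃  
# Process the incoming data        ┃.363 [INFO] ca█┃  
━━━━━━━━━━━━━━━━━━━━━━━━━━━━━━━━━━━┛.014 [WARN] db░┃  
                ┃2024-01-15 00:00:06.860 [INFO] db░┃  
                ┃2024-01-15 00:00:06.669 [INFO] wo░┃  
                ┃2024-01-15 00:00:09.514 [WARN] ap░┃  
                ┃2024-01-15 00:00:12.252 [INFO] qu░┃  
                ┃2024-01-15 00:00:16.322 [ERROR] q░┃  
                ┃2024-01-15 00:00:16.840 [INFO] db▼┃  


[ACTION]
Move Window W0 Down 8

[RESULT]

━━━━━━━━━━━━━━━━━━━━━━━━━━━━━━━━━━━┓                  
 TabContainer                      ┃                  
───────────────────────────────────┨                  
[scheduler.py]│ summary.txt        ┃                  
───────────────────────────────────┃                  
import os                          ┃                  
from collections import defaultdict┃                  
from typing import Any             ┃                  
import time                        ┃                  
                                   ┃                  
# Process the incoming data        ┃━━━━━━━━━━━━━━━┓  
━━━━━━━━━━━━━━━━━━━━━━━━━━━━━━━━━━━┛               ┃  
                ┠──────────────────────────────────┨  
                ┃2024-01-15 00:00:03.006 [ERROR] q▲┃  
                ┃2024-01-15 00:00:03.363 [INFO] ca█┃  
                ┃2024-01-15 00:00:03.014 [WARN] db░┃  
                ┃2024-01-15 00:00:06.860 [INFO] db░┃  
                ┃2024-01-15 00:00:06.669 [INFO] wo░┃  


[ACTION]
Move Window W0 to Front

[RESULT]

━━━━━━━━━━━━━━━━━━━━━━━━━━━━━━━━━━━┓                  
 TabContainer                      ┃                  
───────────────────────────────────┨                  
[scheduler.py]│ summary.txt        ┃                  
───────────────────────────────────┃                  
import os                          ┃                  
from collections import defaultdict┃                  
from typing import Any             ┃                  
import time                        ┃                  
                                   ┃                  
# Process the in┏━━━━━━━━━━━━━━━━━━━━━━━━━━━━━━━━━━┓  
━━━━━━━━━━━━━━━━┃ FileViewer                       ┃  
                ┠──────────────────────────────────┨  
                ┃2024-01-15 00:00:03.006 [ERROR] q▲┃  
                ┃2024-01-15 00:00:03.363 [INFO] ca█┃  
                ┃2024-01-15 00:00:03.014 [WARN] db░┃  
                ┃2024-01-15 00:00:06.860 [INFO] db░┃  
                ┃2024-01-15 00:00:06.669 [INFO] wo░┃  


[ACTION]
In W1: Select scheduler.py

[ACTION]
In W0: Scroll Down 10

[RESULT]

━━━━━━━━━━━━━━━━━━━━━━━━━━━━━━━━━━━┓                  
 TabContainer                      ┃                  
───────────────────────────────────┨                  
[scheduler.py]│ summary.txt        ┃                  
───────────────────────────────────┃                  
import os                          ┃                  
from collections import defaultdict┃                  
from typing import Any             ┃                  
import time                        ┃                  
                                   ┃                  
# Process the in┏━━━━━━━━━━━━━━━━━━━━━━━━━━━━━━━━━━┓  
━━━━━━━━━━━━━━━━┃ FileViewer                       ┃  
                ┠──────────────────────────────────┨  
                ┃2024-01-15 00:00:21.594 [DEBUG] d▲┃  
                ┃2024-01-15 00:00:22.324 [WARN] ht░┃  
                ┃2024-01-15 00:00:25.935 [INFO] ca░┃  
                ┃2024-01-15 00:00:27.485 [INFO] qu░┃  
                ┃2024-01-15 00:00:30.704 [WARN] ca░┃  


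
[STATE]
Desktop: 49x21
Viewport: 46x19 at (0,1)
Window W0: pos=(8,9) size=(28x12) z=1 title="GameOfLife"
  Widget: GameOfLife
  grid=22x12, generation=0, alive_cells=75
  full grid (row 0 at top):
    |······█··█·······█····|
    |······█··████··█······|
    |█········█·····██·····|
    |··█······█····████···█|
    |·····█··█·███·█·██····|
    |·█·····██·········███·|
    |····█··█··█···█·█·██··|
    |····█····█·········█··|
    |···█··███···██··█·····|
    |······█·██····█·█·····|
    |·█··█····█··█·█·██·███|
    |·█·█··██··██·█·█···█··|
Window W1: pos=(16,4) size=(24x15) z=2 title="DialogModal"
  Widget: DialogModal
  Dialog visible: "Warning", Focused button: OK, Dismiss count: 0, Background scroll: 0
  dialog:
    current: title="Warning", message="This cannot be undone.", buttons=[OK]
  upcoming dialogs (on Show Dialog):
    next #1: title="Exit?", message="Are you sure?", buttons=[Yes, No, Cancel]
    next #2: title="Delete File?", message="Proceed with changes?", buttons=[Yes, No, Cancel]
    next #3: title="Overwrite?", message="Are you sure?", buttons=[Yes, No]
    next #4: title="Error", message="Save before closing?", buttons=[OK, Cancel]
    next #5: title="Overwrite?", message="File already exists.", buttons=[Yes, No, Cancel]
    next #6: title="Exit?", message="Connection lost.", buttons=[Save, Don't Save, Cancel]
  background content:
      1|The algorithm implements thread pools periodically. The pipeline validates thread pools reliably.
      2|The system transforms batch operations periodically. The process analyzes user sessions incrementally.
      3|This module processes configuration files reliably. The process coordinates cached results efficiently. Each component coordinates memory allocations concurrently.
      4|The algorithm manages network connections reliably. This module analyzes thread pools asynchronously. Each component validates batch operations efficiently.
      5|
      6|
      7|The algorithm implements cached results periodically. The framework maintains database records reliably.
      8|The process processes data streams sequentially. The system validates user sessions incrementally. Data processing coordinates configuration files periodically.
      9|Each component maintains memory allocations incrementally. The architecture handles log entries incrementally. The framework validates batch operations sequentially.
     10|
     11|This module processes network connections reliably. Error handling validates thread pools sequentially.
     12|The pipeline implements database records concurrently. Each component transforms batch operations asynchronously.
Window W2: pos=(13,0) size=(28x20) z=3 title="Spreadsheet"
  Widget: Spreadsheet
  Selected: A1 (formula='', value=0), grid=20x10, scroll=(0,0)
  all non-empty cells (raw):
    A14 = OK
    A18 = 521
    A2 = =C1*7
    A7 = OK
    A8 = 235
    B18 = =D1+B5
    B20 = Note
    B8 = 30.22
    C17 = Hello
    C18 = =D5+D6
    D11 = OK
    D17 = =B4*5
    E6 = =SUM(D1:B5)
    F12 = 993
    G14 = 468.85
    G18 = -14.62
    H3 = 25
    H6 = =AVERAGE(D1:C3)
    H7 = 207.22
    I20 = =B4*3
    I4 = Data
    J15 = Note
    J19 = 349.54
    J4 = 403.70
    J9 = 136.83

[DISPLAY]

             ┃ Spreadsheet              ┃     
             ┠──────────────────────────┨     
             ┃A1:                       ┃     
             ┃       A       B       C  ┃     
             ┃--------------------------┃     
             ┃  1      [0]       0      ┃     
             ┃  2        0       0      ┃     
             ┃  3        0       0      ┃     
        ┏━━━━┃  4        0       0      ┃     
        ┃ Gam┃  5        0       0      ┃     
        ┠────┃  6        0       0      ┃     
        ┃Gen:┃  7 OK             0      ┃     
        ┃█···┃  8      235   30.22      ┃     
        ┃··█·┃  9        0       0      ┃     
        ┃····┃ 10        0       0      ┃     
        ┃·█··┃ 11        0       0      ┃     
        ┃····┃ 12        0       0      ┃     
        ┃····┃ 13        0       0      ┃     
        ┃···█┗━━━━━━━━━━━━━━━━━━━━━━━━━━┛     


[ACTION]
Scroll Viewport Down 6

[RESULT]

             ┠──────────────────────────┨     
             ┃A1:                       ┃     
             ┃       A       B       C  ┃     
             ┃--------------------------┃     
             ┃  1      [0]       0      ┃     
             ┃  2        0       0      ┃     
             ┃  3        0       0      ┃     
        ┏━━━━┃  4        0       0      ┃     
        ┃ Gam┃  5        0       0      ┃     
        ┠────┃  6        0       0      ┃     
        ┃Gen:┃  7 OK             0      ┃     
        ┃█···┃  8      235   30.22      ┃     
        ┃··█·┃  9        0       0      ┃     
        ┃····┃ 10        0       0      ┃     
        ┃·█··┃ 11        0       0      ┃     
        ┃····┃ 12        0       0      ┃     
        ┃····┃ 13        0       0      ┃     
        ┃···█┗━━━━━━━━━━━━━━━━━━━━━━━━━━┛     
        ┗━━━━━━━━━━━━━━━━━━━━━━━━━━┛          


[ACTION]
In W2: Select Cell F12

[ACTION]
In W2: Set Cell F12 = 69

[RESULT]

             ┠──────────────────────────┨     
             ┃F12: 69                   ┃     
             ┃       A       B       C  ┃     
             ┃--------------------------┃     
             ┃  1        0       0      ┃     
             ┃  2        0       0      ┃     
             ┃  3        0       0      ┃     
        ┏━━━━┃  4        0       0      ┃     
        ┃ Gam┃  5        0       0      ┃     
        ┠────┃  6        0       0      ┃     
        ┃Gen:┃  7 OK             0      ┃     
        ┃█···┃  8      235   30.22      ┃     
        ┃··█·┃  9        0       0      ┃     
        ┃····┃ 10        0       0      ┃     
        ┃·█··┃ 11        0       0      ┃     
        ┃····┃ 12        0       0      ┃     
        ┃····┃ 13        0       0      ┃     
        ┃···█┗━━━━━━━━━━━━━━━━━━━━━━━━━━┛     
        ┗━━━━━━━━━━━━━━━━━━━━━━━━━━┛          


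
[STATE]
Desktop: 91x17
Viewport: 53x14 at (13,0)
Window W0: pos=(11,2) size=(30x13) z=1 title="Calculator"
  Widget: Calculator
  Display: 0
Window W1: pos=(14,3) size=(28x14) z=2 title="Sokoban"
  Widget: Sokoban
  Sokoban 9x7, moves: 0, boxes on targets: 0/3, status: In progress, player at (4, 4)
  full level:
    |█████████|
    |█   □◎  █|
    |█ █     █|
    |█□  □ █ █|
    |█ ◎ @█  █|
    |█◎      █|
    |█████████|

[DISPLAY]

                                                     
                                                     
━━━━━━━━━━━━━━━━━━━━━━━━━━━┓                         
C┏━━━━━━━━━━━━━━━━━━━━━━━━━━┓                        
─┃ Sokoban                  ┃                        
 ┠──────────────────────────┨                        
─┃█████████                 ┃                        
 ┃█   □◎  █                 ┃                        
─┃█ █     █                 ┃                        
 ┃█□  □ █ █                 ┃                        
─┃█ ◎ @█  █                 ┃                        
 ┃█◎      █                 ┃                        
─┃█████████                 ┃                        
 ┃Moves: 0  0/3             ┃                        


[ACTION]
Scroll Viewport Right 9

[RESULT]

                                                     
                                                     
━━━━━━━━━━━━━━━━━━┓                                  
━━━━━━━━━━━━━━━━━━━┓                                 
n                  ┃                                 
───────────────────┨                                 
██                 ┃                                 
 █                 ┃                                 
 █                 ┃                                 
 █                 ┃                                 
 █                 ┃                                 
 █                 ┃                                 
██                 ┃                                 
0  0/3             ┃                                 


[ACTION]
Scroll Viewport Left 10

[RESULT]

                                                     
                                                     
━━━━━━━━━━━━━━━━━━━━━━━━━━━━┓                        
 C┏━━━━━━━━━━━━━━━━━━━━━━━━━━┓                       
──┃ Sokoban                  ┃                       
  ┠──────────────────────────┨                       
┌─┃█████████                 ┃                       
│ ┃█   □◎  █                 ┃                       
├─┃█ █     █                 ┃                       
│ ┃█□  □ █ █                 ┃                       
├─┃█ ◎ @█  █                 ┃                       
│ ┃█◎      █                 ┃                       
├─┃█████████                 ┃                       
│ ┃Moves: 0  0/3             ┃                       


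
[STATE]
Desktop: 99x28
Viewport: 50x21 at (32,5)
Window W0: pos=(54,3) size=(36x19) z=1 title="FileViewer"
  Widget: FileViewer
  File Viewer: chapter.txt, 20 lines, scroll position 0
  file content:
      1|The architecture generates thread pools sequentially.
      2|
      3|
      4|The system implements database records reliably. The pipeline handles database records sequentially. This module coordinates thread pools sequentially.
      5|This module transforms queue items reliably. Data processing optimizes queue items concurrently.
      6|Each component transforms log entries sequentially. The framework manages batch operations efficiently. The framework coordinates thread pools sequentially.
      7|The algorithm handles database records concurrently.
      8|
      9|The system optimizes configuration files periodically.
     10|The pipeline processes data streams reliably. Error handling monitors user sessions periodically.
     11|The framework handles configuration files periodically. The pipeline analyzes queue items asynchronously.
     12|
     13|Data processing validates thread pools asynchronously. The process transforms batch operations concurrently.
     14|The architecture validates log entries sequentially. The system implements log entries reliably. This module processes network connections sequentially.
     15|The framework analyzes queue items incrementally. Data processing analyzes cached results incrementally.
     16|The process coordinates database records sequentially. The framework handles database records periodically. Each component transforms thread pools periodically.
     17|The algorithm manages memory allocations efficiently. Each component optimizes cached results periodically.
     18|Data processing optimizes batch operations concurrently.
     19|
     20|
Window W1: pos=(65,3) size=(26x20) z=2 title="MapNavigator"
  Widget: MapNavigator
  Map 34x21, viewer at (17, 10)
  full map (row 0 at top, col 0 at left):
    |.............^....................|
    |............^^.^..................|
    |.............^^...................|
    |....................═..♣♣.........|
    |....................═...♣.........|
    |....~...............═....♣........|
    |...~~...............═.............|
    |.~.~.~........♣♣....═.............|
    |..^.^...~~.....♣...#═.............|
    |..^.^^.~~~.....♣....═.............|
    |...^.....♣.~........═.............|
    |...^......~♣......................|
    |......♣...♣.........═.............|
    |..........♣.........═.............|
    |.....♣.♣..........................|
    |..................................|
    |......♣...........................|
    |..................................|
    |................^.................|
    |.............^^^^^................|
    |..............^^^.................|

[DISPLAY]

                      ┠──────────┠────────────────
                      ┃The archit┃........^^......
                      ┃          ┃...............═
                      ┃          ┃...............═
                      ┃The system┃...............═
                      ┃This modul┃...............═
                      ┃Each compo┃~........♣♣....═
                      ┃The algori┃...~~.....♣...#═
                      ┃          ┃^.~~~.....♣....═
                      ┃The system┃....♣.~.....@..═
                      ┃The pipeli┃.....~♣.........
                      ┃The framew┃.♣...♣.........═
                      ┃          ┃.....♣.........═
                      ┃Data proce┃♣.♣.............
                      ┃The archit┃................
                      ┃The framew┃.♣..............
                      ┗━━━━━━━━━━┃................
                                 ┗━━━━━━━━━━━━━━━━
                                                  
                                                  
                                                  


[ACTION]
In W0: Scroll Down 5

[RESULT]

                      ┠──────────┠────────────────
                      ┃Each compo┃........^^......
                      ┃The algori┃...............═
                      ┃          ┃...............═
                      ┃The system┃...............═
                      ┃The pipeli┃...............═
                      ┃The framew┃~........♣♣....═
                      ┃          ┃...~~.....♣...#═
                      ┃Data proce┃^.~~~.....♣....═
                      ┃The archit┃....♣.~.....@..═
                      ┃The framew┃.....~♣.........
                      ┃The proces┃.♣...♣.........═
                      ┃The algori┃.....♣.........═
                      ┃Data proce┃♣.♣.............
                      ┃          ┃................
                      ┃          ┃.♣..............
                      ┗━━━━━━━━━━┃................
                                 ┗━━━━━━━━━━━━━━━━
                                                  
                                                  
                                                  


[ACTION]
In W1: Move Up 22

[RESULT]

                      ┠──────────┠────────────────
                      ┃Each compo┃                
                      ┃The algori┃                
                      ┃          ┃                
                      ┃The system┃                
                      ┃The pipeli┃                
                      ┃The framew┃                
                      ┃          ┃                
                      ┃Data proce┃                
                      ┃The archit┃........^...@...
                      ┃The framew┃.......^^.^.....
                      ┃The proces┃........^^......
                      ┃The algori┃...............═
                      ┃Data proce┃...............═
                      ┃          ┃...............═
                      ┃          ┃...............═
                      ┗━━━━━━━━━━┃~........♣♣....═
                                 ┗━━━━━━━━━━━━━━━━
                                                  
                                                  
                                                  


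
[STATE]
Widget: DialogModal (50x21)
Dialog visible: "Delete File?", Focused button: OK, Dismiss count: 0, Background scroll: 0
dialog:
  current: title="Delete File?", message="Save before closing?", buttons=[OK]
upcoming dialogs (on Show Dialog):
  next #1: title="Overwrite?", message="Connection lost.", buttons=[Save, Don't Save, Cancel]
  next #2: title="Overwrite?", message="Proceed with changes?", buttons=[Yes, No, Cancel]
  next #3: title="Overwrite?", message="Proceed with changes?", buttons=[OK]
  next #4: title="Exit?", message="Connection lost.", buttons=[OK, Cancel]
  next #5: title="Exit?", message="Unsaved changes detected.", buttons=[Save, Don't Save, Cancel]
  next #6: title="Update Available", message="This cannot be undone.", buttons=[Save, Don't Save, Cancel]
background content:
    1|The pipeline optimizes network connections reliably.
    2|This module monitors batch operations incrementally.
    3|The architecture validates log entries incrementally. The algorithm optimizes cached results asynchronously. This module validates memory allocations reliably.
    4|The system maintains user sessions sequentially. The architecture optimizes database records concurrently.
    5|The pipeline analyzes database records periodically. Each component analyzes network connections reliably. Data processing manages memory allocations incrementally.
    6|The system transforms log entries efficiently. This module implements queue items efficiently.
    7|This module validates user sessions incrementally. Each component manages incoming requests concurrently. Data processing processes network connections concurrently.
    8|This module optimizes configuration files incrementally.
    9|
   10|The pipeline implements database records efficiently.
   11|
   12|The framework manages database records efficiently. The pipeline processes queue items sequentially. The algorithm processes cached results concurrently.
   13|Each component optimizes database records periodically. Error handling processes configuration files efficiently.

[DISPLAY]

The pipeline optimizes network connections reliabl
This module monitors batch operations incrementall
The architecture validates log entries incremental
The system maintains user sessions sequentially. T
The pipeline analyzes database records periodicall
The system transforms log entries efficiently. Thi
This module validates user sessions incrementally.
This module optimizes configuration files incremen
             ┌──────────────────────┐             
The pipeline │     Delete File?     │rds efficient
             │ Save before closing? │             
The framework│         [OK]         │s efficiently
Each componen└──────────────────────┘ords periodic
                                                  
                                                  
                                                  
                                                  
                                                  
                                                  
                                                  
                                                  


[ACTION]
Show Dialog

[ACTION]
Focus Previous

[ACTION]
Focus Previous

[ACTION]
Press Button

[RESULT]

The pipeline optimizes network connections reliabl
This module monitors batch operations incrementall
The architecture validates log entries incremental
The system maintains user sessions sequentially. T
The pipeline analyzes database records periodicall
The system transforms log entries efficiently. Thi
This module validates user sessions incrementally.
This module optimizes configuration files incremen
                                                  
The pipeline implements database records efficient
                                                  
The framework manages database records efficiently
Each component optimizes database records periodic
                                                  
                                                  
                                                  
                                                  
                                                  
                                                  
                                                  
                                                  


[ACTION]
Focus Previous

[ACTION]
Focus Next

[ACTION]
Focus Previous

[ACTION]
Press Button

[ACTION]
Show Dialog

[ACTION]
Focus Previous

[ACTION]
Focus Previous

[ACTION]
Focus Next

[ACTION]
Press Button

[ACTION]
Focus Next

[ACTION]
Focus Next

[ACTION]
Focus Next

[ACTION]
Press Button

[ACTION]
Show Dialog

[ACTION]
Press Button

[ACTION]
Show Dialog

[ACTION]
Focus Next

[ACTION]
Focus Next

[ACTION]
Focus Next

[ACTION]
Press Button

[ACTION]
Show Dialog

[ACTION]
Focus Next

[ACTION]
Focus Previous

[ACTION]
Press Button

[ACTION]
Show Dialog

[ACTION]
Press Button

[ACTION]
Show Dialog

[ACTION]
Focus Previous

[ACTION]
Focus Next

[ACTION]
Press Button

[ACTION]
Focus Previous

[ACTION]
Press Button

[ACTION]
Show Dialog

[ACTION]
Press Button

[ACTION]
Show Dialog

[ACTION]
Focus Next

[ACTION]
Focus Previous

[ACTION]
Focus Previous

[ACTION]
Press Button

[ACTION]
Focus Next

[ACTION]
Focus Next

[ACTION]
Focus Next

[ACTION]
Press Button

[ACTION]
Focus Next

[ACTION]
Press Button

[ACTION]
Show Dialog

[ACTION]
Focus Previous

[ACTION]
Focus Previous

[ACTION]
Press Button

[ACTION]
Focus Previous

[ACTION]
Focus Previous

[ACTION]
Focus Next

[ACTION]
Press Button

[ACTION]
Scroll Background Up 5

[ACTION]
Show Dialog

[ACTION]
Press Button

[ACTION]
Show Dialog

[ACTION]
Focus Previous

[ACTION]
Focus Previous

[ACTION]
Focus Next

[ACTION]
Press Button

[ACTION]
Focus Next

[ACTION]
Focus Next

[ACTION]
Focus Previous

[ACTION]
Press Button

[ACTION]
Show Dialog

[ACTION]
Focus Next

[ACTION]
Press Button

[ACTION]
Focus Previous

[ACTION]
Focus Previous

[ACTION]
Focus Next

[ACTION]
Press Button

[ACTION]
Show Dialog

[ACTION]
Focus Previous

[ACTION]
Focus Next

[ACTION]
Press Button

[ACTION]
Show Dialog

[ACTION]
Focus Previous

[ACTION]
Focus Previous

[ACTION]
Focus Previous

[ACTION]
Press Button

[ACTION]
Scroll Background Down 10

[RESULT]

                                                  
The framework manages database records efficiently
Each component optimizes database records periodic
                                                  
                                                  
                                                  
                                                  
                                                  
                                                  
                                                  
                                                  
                                                  
                                                  
                                                  
                                                  
                                                  
                                                  
                                                  
                                                  
                                                  
                                                  


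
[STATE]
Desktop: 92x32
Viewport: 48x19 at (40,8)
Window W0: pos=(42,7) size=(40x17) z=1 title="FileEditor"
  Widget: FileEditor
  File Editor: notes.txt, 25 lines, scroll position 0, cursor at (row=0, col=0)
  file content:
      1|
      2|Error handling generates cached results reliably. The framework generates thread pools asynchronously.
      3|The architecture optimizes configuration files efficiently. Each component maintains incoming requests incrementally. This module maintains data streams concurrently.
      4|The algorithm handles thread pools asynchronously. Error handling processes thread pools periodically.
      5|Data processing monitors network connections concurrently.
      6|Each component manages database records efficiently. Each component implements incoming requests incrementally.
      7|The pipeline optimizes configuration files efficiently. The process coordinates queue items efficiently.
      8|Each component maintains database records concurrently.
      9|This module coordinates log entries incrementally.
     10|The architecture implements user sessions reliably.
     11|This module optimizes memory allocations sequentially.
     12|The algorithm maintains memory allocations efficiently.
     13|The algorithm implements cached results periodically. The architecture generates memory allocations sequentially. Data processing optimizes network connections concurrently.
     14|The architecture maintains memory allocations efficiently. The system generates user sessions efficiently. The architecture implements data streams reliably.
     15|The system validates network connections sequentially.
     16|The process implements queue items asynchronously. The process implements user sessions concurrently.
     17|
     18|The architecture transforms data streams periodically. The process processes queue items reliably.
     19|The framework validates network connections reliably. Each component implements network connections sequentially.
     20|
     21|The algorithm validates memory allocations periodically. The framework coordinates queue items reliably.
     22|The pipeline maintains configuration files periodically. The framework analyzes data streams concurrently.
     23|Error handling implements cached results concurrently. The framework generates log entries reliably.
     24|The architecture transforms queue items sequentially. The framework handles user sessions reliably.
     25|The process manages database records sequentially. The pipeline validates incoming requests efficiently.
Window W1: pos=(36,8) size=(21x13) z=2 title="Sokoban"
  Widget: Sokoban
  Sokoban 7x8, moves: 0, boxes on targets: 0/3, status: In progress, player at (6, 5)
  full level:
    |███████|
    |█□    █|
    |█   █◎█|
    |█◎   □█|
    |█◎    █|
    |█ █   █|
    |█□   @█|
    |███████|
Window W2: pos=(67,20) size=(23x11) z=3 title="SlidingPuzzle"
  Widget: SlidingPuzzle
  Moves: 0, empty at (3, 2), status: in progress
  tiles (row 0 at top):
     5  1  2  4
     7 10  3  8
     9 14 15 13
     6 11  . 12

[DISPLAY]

━━━━━━━━━━━━━━━━┓                        ┃      
koban           ┃────────────────────────┨      
────────────────┨                       ▲┃      
████            ┃ generates cached resul█┃      
   █            ┃re optimizes configurat░┃      
 █◎█            ┃handles thread pools as░┃      
  □█            ┃g monitors network conn░┃      
   █            ┃ manages database recor░┃      
   █            ┃ptimizes configuration ░┃      
  @█            ┃ maintains database rec░┃      
████            ┃ordinates log entries i░┃      
es: 0  0/3      ┃re implements user sess░┃      
━━━━━━━━━━━━━━━━┛timizes me┏━━━━━━━━━━━━━━━━━━━━
  ┃The algorithm maintains ┃ SlidingPuzzle      
  ┃The algorithm implements┠────────────────────
  ┗━━━━━━━━━━━━━━━━━━━━━━━━┃┌────┬────┬────┬────
                           ┃│  5 │  1 │  2 │  4 
                           ┃├────┼────┼────┼────
                           ┃│  7 │ 10 │  3 │  8 


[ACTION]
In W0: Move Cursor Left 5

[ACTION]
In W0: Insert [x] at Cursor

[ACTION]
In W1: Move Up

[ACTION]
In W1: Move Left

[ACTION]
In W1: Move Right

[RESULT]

━━━━━━━━━━━━━━━━┓                        ┃      
koban           ┃────────────────────────┨      
────────────────┨                       ▲┃      
████            ┃ generates cached resul█┃      
   █            ┃re optimizes configurat░┃      
 █◎█            ┃handles thread pools as░┃      
  □█            ┃g monitors network conn░┃      
   █            ┃ manages database recor░┃      
  @█            ┃ptimizes configuration ░┃      
   █            ┃ maintains database rec░┃      
████            ┃ordinates log entries i░┃      
es: 3  0/3      ┃re implements user sess░┃      
━━━━━━━━━━━━━━━━┛timizes me┏━━━━━━━━━━━━━━━━━━━━
  ┃The algorithm maintains ┃ SlidingPuzzle      
  ┃The algorithm implements┠────────────────────
  ┗━━━━━━━━━━━━━━━━━━━━━━━━┃┌────┬────┬────┬────
                           ┃│  5 │  1 │  2 │  4 
                           ┃├────┼────┼────┼────
                           ┃│  7 │ 10 │  3 │  8 


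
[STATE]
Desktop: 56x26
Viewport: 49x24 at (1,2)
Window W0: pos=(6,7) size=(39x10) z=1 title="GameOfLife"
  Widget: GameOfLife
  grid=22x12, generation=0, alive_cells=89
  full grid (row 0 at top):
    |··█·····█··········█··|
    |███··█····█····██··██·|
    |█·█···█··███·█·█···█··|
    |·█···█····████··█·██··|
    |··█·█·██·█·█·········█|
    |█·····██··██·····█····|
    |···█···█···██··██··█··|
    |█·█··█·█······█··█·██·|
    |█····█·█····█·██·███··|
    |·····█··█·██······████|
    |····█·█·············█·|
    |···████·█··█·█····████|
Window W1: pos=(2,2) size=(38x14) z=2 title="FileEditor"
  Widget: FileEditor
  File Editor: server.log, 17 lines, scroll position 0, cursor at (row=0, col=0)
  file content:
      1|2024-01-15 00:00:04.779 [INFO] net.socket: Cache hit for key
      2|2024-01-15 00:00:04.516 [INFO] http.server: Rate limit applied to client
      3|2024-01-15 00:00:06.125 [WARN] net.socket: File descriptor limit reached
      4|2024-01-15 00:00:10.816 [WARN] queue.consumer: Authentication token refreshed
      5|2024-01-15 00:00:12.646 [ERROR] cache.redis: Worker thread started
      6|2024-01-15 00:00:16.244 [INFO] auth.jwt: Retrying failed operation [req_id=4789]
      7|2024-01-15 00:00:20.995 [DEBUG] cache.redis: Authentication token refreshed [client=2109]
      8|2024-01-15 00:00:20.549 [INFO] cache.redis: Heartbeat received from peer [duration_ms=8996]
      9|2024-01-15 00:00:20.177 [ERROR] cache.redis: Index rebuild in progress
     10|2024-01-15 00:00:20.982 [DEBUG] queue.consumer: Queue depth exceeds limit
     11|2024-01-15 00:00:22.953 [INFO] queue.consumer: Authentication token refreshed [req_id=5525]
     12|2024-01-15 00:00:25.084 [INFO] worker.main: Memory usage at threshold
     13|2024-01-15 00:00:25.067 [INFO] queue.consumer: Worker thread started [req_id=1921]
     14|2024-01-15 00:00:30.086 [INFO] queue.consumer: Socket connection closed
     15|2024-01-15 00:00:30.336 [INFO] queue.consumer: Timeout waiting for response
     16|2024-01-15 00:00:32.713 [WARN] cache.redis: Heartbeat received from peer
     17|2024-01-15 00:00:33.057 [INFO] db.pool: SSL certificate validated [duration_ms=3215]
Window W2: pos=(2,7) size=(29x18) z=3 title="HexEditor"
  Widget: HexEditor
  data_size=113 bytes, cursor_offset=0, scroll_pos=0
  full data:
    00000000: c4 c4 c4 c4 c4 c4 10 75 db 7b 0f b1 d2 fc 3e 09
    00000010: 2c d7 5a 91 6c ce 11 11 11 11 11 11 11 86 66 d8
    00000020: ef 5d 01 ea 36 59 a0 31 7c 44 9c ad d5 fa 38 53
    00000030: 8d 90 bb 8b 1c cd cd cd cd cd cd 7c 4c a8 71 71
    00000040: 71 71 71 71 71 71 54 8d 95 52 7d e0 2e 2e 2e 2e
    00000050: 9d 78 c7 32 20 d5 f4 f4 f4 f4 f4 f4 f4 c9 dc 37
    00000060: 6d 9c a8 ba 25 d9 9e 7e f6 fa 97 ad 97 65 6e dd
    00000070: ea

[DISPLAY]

 ┏━━━━━━━━━━━━━━━━━━━━━━━━━━━━━━━━━━━━┓          
 ┃ FileEditor                         ┃          
 ┠────────────────────────────────────┨          
 ┃█024-01-15 00:00:04.779 [INFO] net.▲┃          
 ┃2024-01-15 00:00:04.516 [INFO] http█┃          
 ┏━━━━━━━━━━━━━━━━━━━━━━━━━━━┓N] net.░┃━━━━┓     
 ┃ HexEditor                 ┃N] queu░┃    ┃     
 ┠───────────────────────────┨OR] cac░┃────┨     
 ┃00000000  C4 c4 c4 c4 c4 c4┃O] auth░┃    ┃     
 ┃00000010  2c d7 5a 91 6c ce┃UG] cac░┃    ┃     
 ┃00000020  ef 5d 01 ea 36 59┃O] cach░┃    ┃     
 ┃00000030  8d 90 bb 8b 1c cd┃OR] cac░┃    ┃     
 ┃00000040  71 71 71 71 71 71┃UG] que▼┃    ┃     
 ┃00000050  9d 78 c7 32 20 d5┃━━━━━━━━┛    ┃     
 ┃00000060  6d 9c a8 ba 25 d9┃━━━━━━━━━━━━━┛     
 ┃00000070  ea               ┃                   
 ┃                           ┃                   
 ┃                           ┃                   
 ┃                           ┃                   
 ┃                           ┃                   
 ┃                           ┃                   
 ┃                           ┃                   
 ┗━━━━━━━━━━━━━━━━━━━━━━━━━━━┛                   
                                                 


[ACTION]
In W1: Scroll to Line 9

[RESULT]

 ┏━━━━━━━━━━━━━━━━━━━━━━━━━━━━━━━━━━━━┓          
 ┃ FileEditor                         ┃          
 ┠────────────────────────────────────┨          
 ┃2024-01-15 00:00:20.549 [INFO] cach▲┃          
 ┃2024-01-15 00:00:20.177 [ERROR] cac░┃          
 ┏━━━━━━━━━━━━━━━━━━━━━━━━━━━┓UG] que░┃━━━━┓     
 ┃ HexEditor                 ┃O] queu░┃    ┃     
 ┠───────────────────────────┨O] work░┃────┨     
 ┃00000000  C4 c4 c4 c4 c4 c4┃O] queu░┃    ┃     
 ┃00000010  2c d7 5a 91 6c ce┃O] queu░┃    ┃     
 ┃00000020  ef 5d 01 ea 36 59┃O] queu░┃    ┃     
 ┃00000030  8d 90 bb 8b 1c cd┃N] cach█┃    ┃     
 ┃00000040  71 71 71 71 71 71┃O] db.p▼┃    ┃     
 ┃00000050  9d 78 c7 32 20 d5┃━━━━━━━━┛    ┃     
 ┃00000060  6d 9c a8 ba 25 d9┃━━━━━━━━━━━━━┛     
 ┃00000070  ea               ┃                   
 ┃                           ┃                   
 ┃                           ┃                   
 ┃                           ┃                   
 ┃                           ┃                   
 ┃                           ┃                   
 ┃                           ┃                   
 ┗━━━━━━━━━━━━━━━━━━━━━━━━━━━┛                   
                                                 


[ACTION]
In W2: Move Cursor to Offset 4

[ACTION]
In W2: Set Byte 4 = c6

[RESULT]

 ┏━━━━━━━━━━━━━━━━━━━━━━━━━━━━━━━━━━━━┓          
 ┃ FileEditor                         ┃          
 ┠────────────────────────────────────┨          
 ┃2024-01-15 00:00:20.549 [INFO] cach▲┃          
 ┃2024-01-15 00:00:20.177 [ERROR] cac░┃          
 ┏━━━━━━━━━━━━━━━━━━━━━━━━━━━┓UG] que░┃━━━━┓     
 ┃ HexEditor                 ┃O] queu░┃    ┃     
 ┠───────────────────────────┨O] work░┃────┨     
 ┃00000000  c4 c4 c4 c4 C6 c4┃O] queu░┃    ┃     
 ┃00000010  2c d7 5a 91 6c ce┃O] queu░┃    ┃     
 ┃00000020  ef 5d 01 ea 36 59┃O] queu░┃    ┃     
 ┃00000030  8d 90 bb 8b 1c cd┃N] cach█┃    ┃     
 ┃00000040  71 71 71 71 71 71┃O] db.p▼┃    ┃     
 ┃00000050  9d 78 c7 32 20 d5┃━━━━━━━━┛    ┃     
 ┃00000060  6d 9c a8 ba 25 d9┃━━━━━━━━━━━━━┛     
 ┃00000070  ea               ┃                   
 ┃                           ┃                   
 ┃                           ┃                   
 ┃                           ┃                   
 ┃                           ┃                   
 ┃                           ┃                   
 ┃                           ┃                   
 ┗━━━━━━━━━━━━━━━━━━━━━━━━━━━┛                   
                                                 


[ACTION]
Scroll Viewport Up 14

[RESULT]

                                                 
                                                 
 ┏━━━━━━━━━━━━━━━━━━━━━━━━━━━━━━━━━━━━┓          
 ┃ FileEditor                         ┃          
 ┠────────────────────────────────────┨          
 ┃2024-01-15 00:00:20.549 [INFO] cach▲┃          
 ┃2024-01-15 00:00:20.177 [ERROR] cac░┃          
 ┏━━━━━━━━━━━━━━━━━━━━━━━━━━━┓UG] que░┃━━━━┓     
 ┃ HexEditor                 ┃O] queu░┃    ┃     
 ┠───────────────────────────┨O] work░┃────┨     
 ┃00000000  c4 c4 c4 c4 C6 c4┃O] queu░┃    ┃     
 ┃00000010  2c d7 5a 91 6c ce┃O] queu░┃    ┃     
 ┃00000020  ef 5d 01 ea 36 59┃O] queu░┃    ┃     
 ┃00000030  8d 90 bb 8b 1c cd┃N] cach█┃    ┃     
 ┃00000040  71 71 71 71 71 71┃O] db.p▼┃    ┃     
 ┃00000050  9d 78 c7 32 20 d5┃━━━━━━━━┛    ┃     
 ┃00000060  6d 9c a8 ba 25 d9┃━━━━━━━━━━━━━┛     
 ┃00000070  ea               ┃                   
 ┃                           ┃                   
 ┃                           ┃                   
 ┃                           ┃                   
 ┃                           ┃                   
 ┃                           ┃                   
 ┃                           ┃                   
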